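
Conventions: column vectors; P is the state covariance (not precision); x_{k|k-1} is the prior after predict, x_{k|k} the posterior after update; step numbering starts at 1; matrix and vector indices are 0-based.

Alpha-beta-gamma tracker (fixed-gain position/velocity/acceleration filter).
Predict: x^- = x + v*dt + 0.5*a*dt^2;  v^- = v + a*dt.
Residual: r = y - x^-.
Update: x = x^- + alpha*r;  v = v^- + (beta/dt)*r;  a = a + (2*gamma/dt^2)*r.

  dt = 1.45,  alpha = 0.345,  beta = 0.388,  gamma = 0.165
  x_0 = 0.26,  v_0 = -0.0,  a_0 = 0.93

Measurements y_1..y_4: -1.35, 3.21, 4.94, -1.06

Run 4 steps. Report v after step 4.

step 1: x_pred=1.2377  r=-2.5877  x^+=0.3449  v^+=0.6561  a^+=0.5239
step 2: x_pred=1.8469  r=1.3631  x^+=2.3172  v^+=1.7804  a^+=0.7378
step 3: x_pred=5.6744  r=-0.7344  x^+=5.4210  v^+=2.6537  a^+=0.6225
step 4: x_pred=9.9233  r=-10.9833  x^+=6.1341  v^+=0.6174  a^+=-1.1014

v_post = 0.6174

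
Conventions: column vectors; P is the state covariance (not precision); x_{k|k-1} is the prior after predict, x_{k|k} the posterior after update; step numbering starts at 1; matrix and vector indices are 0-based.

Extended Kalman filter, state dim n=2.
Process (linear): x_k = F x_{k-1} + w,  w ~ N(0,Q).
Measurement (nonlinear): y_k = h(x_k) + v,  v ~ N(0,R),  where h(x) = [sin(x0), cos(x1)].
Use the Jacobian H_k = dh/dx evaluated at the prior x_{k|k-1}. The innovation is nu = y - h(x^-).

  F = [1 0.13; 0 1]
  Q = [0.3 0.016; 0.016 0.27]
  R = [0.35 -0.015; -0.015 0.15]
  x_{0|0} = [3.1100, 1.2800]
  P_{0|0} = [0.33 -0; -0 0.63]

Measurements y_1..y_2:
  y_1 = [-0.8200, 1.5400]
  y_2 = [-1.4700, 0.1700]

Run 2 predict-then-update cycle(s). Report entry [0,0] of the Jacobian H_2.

H_jac[0,0] = -0.8544

step 1: x^-=[3.2764, 1.2800]  P^-=[0.6406 0.0979; 0.0979 0.9000]  H_jac=[-0.9909 0.0000; 0.0000 -0.9580]  S=[0.9791 0.0779; 0.0779 0.9760]  K=[-0.6449 -0.0446; -0.0289 -0.8811]  nu=[-0.6856, 1.2533]  x^+=[3.6626, 0.1956]  P^+=[0.2271 -0.0031; -0.0031 0.1375]
step 2: x^-=[3.6880, 0.1956]  P^-=[0.5286 0.0308; 0.0308 0.4075]  H_jac=[-0.8544 0.0000; 0.0000 -0.1943]  S=[0.7359 -0.0099; -0.0099 0.1654]  K=[-0.6147 -0.0729; -0.0422 -0.4814]  nu=[-0.9503, -0.8109]  x^+=[4.3314, 0.6260]  P^+=[0.2505 0.0088; 0.0088 0.3683]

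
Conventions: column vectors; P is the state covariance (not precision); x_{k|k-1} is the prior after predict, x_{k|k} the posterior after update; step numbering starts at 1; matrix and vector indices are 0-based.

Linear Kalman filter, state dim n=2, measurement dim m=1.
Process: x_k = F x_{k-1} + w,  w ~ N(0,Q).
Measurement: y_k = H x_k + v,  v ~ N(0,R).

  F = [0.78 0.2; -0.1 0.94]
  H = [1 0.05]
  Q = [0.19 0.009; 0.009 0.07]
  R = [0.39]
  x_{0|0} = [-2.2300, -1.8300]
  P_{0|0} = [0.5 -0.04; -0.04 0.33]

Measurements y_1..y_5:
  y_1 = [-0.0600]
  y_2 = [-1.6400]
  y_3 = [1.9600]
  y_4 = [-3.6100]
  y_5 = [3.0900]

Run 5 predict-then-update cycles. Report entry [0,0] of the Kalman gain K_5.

step 1: x^-=[-2.1054, -1.4972]  P^-=[0.4949 0.0035; 0.0035 0.3741]  S=[0.8862]  K=[0.5587; 0.0251]  nu=[2.1203]  x^+=[-0.9209, -1.4440]  P^+=[0.2183 -0.0089; -0.0089 0.3736]
step 2: x^-=[-1.0071, -1.2653]  P^-=[0.3350 0.0559; 0.0559 0.4039]  S=[0.7316]  K=[0.4617; 0.1039]  nu=[-0.5696]  x^+=[-1.2701, -1.3245]  P^+=[0.1790 0.0207; 0.0207 0.3960]
step 3: x^-=[-1.2556, -1.1180]  P^-=[0.3212 0.0843; 0.0843 0.4178]  S=[0.7207]  K=[0.4516; 0.1459]  nu=[3.2715]  x^+=[0.2217, -0.6407]  P^+=[0.1743 0.0368; 0.0368 0.4025]
step 4: x^-=[0.0448, -0.6244]  P^-=[0.3236 0.0973; 0.0973 0.4204]  S=[0.7244]  K=[0.4534; 0.1634]  nu=[-3.6236]  x^+=[-1.5983, -1.2163]  P^+=[0.1747 0.0437; 0.0437 0.4011]
step 5: x^-=[-1.4899, -0.9835]  P^-=[0.3259 0.1019; 0.1019 0.4180]  S=[0.7272]  K=[0.4552; 0.1689]  nu=[4.6291]  x^+=[0.6174, -0.2016]  P^+=[0.1752 0.0460; 0.0460 0.3972]

K[0,0] = 0.4552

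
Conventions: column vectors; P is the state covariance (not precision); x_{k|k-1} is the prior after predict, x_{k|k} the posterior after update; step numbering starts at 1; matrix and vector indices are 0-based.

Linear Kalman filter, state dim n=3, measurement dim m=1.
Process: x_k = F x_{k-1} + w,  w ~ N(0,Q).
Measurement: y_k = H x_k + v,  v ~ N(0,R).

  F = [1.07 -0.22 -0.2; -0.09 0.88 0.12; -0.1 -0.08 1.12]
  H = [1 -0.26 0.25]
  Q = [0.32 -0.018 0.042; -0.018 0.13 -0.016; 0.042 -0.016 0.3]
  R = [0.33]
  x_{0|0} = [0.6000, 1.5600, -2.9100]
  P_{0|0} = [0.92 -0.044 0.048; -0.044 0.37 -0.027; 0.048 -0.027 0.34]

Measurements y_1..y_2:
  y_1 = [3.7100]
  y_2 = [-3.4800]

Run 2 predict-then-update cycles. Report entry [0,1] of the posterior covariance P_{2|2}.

P_post[0,1] = 0.0171

step 1: x^-=[0.8808, 0.9696, -3.4440]  P^-=[1.4026 -0.2162 -0.0586; -0.2162 0.4291 -0.0163; -0.0586 -0.0163 0.7314]  S=[1.8926]  K=[0.7631; -0.1753; 0.0679]  nu=[3.9423]  x^+=[3.8891, 0.2784, -3.1763]  P^+=[0.3006 0.0370 -0.1566; 0.0370 0.3709 0.0062; -0.1566 0.0062 0.7227]
step 2: x^-=[4.7353, -0.4862, -3.9686]  P^-=[0.7612 -0.1247 -0.3402; -0.1247 0.4289 0.0785; -0.3402 0.0785 1.2465]  S=[1.0826]  K=[0.6545; -0.2001; -0.0452]  nu=[-7.3496]  x^+=[-0.0748, 0.9842, -3.6363]  P^+=[0.2974 0.0171 -0.3081; 0.0171 0.3856 0.0687; -0.3081 0.0687 1.2443]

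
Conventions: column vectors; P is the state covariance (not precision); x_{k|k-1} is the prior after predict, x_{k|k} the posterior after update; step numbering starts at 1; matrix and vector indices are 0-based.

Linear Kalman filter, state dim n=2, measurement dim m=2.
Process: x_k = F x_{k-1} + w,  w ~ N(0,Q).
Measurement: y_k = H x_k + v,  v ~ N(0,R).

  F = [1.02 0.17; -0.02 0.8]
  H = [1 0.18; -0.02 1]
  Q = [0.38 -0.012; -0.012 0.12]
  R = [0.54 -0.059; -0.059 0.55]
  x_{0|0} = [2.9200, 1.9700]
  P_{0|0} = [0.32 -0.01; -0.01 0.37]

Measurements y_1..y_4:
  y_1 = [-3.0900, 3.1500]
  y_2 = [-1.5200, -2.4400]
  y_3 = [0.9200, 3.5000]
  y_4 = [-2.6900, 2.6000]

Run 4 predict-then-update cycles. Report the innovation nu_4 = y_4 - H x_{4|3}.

innov = [-3.0797, 1.6606]

step 1: x^-=[3.3133, 1.5176]  P^-=[0.7202 0.0237; 0.0237 0.3572]  S=[1.2802 0.0145; 0.0145 0.9066]  K=[0.5658 0.0012; 0.0643 0.3925]  nu=[-6.6765, 1.6987]  x^+=[-0.4624, 1.7552]  P^+=[0.3103 -0.0265; -0.0265 0.2116]
step 2: x^-=[-0.1733, 1.4134]  P^-=[0.6997 -0.0111; -0.0111 0.2564]  S=[1.2440 -0.0379; -0.0379 0.8071]  K=[0.5607 -0.0048; 0.0379 0.3197]  nu=[-1.6011, -3.8569]  x^+=[-1.0527, 0.1197]  P^+=[0.3084 -0.0295; -0.0295 0.1730]
step 3: x^-=[-1.0534, 0.1168]  P^-=[0.6956 -0.0188; -0.0188 0.2318]  S=[1.2363 -0.0499; -0.0499 0.7828]  K=[0.5596 -0.0061; 0.0306 0.2985]  nu=[1.9523, 3.3621]  x^+=[0.0188, 1.1803]  P^+=[0.3080 -0.0302; -0.0302 0.1618]
step 4: x^-=[0.2198, 0.9438]  P^-=[0.6946 -0.0208; -0.0208 0.2246]  S=[1.2344 -0.0532; -0.0532 0.7757]  K=[0.5594 -0.0064; 0.0285 0.2921]  nu=[-3.0797, 1.6606]  x^+=[-1.5136, 1.3411]  P^+=[0.3079 -0.0304; -0.0304 0.1583]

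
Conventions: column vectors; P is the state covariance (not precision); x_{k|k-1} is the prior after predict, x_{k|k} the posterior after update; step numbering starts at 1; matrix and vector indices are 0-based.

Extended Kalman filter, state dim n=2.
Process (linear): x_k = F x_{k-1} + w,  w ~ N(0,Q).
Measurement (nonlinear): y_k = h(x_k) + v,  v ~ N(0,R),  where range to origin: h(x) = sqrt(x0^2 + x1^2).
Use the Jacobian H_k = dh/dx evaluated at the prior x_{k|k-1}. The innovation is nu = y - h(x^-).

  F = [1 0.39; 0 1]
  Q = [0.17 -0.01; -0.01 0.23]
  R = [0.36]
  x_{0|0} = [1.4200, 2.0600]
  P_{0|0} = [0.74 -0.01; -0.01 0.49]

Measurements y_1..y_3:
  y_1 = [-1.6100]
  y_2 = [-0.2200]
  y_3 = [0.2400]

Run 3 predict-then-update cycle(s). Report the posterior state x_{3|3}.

x_post = [-0.1694, -0.0965]

step 1: x^-=[2.2234, 2.0600]  P^-=[0.9767 0.1711; 0.1711 0.7200]  H_jac=[0.7335 0.6796]  S=[1.3887]  K=[0.5997; 0.4427]  nu=[-4.6410]  x^+=[-0.5596, 0.0052]  P^+=[0.4774 -0.1976; -0.1976 0.4478]
step 2: x^-=[-0.5575, 0.0052]  P^-=[0.5613 -0.0330; -0.0330 0.6778]  H_jac=[-1.0000 0.0094]  S=[0.9220]  K=[-0.6092; 0.0427]  nu=[-0.7776]  x^+=[-0.0839, -0.0279]  P^+=[0.2192 -0.0090; -0.0090 0.6761]
step 3: x^-=[-0.0948, -0.0279]  P^-=[0.4850 0.2447; 0.2447 0.9061]  H_jac=[-0.9592 -0.2827]  S=[1.0114]  K=[-0.5284; -0.4853]  nu=[0.1412]  x^+=[-0.1694, -0.0965]  P^+=[0.2026 -0.0147; -0.0147 0.6679]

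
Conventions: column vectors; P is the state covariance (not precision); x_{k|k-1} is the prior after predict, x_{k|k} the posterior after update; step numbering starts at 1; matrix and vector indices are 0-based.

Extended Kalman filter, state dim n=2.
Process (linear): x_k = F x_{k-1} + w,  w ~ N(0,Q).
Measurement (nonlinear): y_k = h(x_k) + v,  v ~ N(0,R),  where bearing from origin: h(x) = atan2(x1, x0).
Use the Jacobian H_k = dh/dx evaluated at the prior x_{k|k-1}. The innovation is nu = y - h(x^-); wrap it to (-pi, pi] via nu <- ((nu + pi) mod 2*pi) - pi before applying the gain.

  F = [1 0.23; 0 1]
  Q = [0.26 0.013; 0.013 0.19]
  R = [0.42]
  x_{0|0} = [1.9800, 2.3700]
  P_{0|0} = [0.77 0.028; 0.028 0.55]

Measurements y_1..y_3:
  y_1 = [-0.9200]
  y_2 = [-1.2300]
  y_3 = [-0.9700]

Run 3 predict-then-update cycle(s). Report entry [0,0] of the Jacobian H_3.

H_jac[0,0] = -0.0708

step 1: x^-=[2.5251, 2.3700]  P^-=[1.0720 0.1675; 0.1675 0.7400]  H_jac=[-0.1976 0.2105]  S=[0.4807]  K=[-0.3673; 0.2552]  nu=[-1.6737]  x^+=[3.1399, 1.9428]  P^+=[1.0071 0.2126; 0.2126 0.7087]
step 2: x^-=[3.5867, 1.9428]  P^-=[1.4024 0.3886; 0.3886 0.8987]  H_jac=[-0.1168 0.2156]  S=[0.4613]  K=[-0.1734; 0.3216]  nu=[-1.7264]  x^+=[3.8860, 1.3876]  P^+=[1.3885 0.4143; 0.4143 0.8510]
step 3: x^-=[4.2052, 1.3876]  P^-=[1.8841 0.6230; 0.6230 1.0410]  H_jac=[-0.0708 0.2145]  S=[0.4584]  K=[0.0006; 0.3908]  nu=[-1.2887]  x^+=[4.2044, 0.8839]  P^+=[1.8841 0.6229; 0.6229 0.9710]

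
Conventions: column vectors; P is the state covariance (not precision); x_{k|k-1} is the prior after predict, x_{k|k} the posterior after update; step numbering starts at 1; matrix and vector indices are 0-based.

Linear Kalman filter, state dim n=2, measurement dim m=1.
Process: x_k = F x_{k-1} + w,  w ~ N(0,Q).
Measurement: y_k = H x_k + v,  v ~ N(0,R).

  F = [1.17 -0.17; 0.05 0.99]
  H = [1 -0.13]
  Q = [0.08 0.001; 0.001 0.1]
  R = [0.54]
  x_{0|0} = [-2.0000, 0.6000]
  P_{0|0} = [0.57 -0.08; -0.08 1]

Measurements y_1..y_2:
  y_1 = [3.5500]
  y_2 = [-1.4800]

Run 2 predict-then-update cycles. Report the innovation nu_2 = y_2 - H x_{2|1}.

innov = [-3.2756]

step 1: x^-=[-2.4420, 0.4940]  P^-=[0.9210 -0.2259; -0.2259 1.0736]  S=[1.5379]  K=[0.6180; -0.2377]  nu=[6.0562]  x^+=[1.3006, -0.9454]  P^+=[0.3337 -0.0001; -0.0001 0.9867]
step 2: x^-=[1.6824, -0.8709]  P^-=[0.5653 -0.1456; -0.1456 1.0679]  S=[1.1612]  K=[0.5031; -0.2450]  nu=[-3.2756]  x^+=[0.0343, -0.0685]  P^+=[0.2714 -0.0025; -0.0025 0.9982]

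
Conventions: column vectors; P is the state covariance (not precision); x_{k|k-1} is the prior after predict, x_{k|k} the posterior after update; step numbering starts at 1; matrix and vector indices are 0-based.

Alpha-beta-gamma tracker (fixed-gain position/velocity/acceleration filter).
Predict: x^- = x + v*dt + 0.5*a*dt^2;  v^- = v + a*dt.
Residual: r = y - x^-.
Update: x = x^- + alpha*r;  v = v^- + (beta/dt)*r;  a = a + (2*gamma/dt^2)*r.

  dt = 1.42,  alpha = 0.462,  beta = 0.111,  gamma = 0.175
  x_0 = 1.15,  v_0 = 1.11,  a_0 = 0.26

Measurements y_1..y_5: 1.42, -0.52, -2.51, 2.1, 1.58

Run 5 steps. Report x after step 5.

step 1: x_pred=2.9883  r=-1.5683  x^+=2.2638  v^+=1.3566  a^+=-0.0122
step 2: x_pred=4.1778  r=-4.6978  x^+=2.0074  v^+=0.9720  a^+=-0.8277
step 3: x_pred=2.5533  r=-5.0633  x^+=0.2140  v^+=-0.5990  a^+=-1.7065
step 4: x_pred=-2.3571  r=4.4571  x^+=-0.2979  v^+=-2.6739  a^+=-0.9329
step 5: x_pred=-5.0354  r=6.6154  x^+=-1.9791  v^+=-3.4814  a^+=0.2154

x_post = -1.9791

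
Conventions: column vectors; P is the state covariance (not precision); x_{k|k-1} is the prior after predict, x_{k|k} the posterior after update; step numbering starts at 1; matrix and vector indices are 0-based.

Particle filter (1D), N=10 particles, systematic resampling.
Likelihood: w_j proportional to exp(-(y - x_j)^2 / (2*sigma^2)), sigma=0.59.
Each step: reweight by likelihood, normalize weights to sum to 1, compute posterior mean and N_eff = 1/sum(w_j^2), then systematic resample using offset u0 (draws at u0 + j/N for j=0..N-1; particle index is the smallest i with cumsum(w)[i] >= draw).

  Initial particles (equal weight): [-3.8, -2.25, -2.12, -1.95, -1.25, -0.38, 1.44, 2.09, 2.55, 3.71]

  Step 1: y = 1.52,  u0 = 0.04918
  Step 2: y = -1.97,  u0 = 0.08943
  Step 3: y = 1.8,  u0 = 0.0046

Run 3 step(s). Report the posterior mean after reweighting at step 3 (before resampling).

step 1: w=[0.0000, 0.0000, 0.0000, 0.0000, 0.0000, 0.0030, 0.5378, 0.3404, 0.1183, 0.0006]  mean=1.7882  Neff=2.3863  idx=[6, 6, 6, 6, 6, 7, 7, 7, 7, 8]
step 2: w=[0.1999, 0.1999, 0.1999, 0.1999, 0.1999, 0.0002, 0.0002, 0.0002, 0.0002, 0.0000]  mean=1.4405  Neff=5.0075  idx=[0, 0, 1, 1, 2, 2, 3, 3, 4, 4]
step 3: w=[0.1000, 0.1000, 0.1000, 0.1000, 0.1000, 0.1000, 0.1000, 0.1000, 0.1000, 0.1000]  mean=1.4400  Neff=10.0000  idx=[0, 1, 2, 3, 4, 5, 6, 7, 8, 9]

post_mean = 1.4400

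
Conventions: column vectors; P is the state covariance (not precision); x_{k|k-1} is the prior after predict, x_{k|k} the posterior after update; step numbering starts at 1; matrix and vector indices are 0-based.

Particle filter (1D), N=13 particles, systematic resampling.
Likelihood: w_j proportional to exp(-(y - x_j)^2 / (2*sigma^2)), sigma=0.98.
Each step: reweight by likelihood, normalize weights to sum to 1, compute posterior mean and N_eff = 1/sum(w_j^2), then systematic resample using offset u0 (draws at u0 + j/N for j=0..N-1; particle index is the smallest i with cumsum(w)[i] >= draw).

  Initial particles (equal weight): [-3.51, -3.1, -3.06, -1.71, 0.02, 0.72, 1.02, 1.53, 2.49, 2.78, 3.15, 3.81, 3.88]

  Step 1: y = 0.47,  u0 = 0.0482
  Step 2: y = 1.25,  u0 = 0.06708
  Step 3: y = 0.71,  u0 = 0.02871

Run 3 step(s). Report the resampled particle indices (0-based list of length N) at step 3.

resampled_idx = [0, 1, 2, 3, 3, 4, 5, 6, 7, 8, 9, 10, 11]

step 1: w=[0.0001, 0.0004, 0.0004, 0.0235, 0.2516, 0.2706, 0.2388, 0.1557, 0.0334, 0.0174, 0.0066, 0.0008, 0.0007]  mean=0.7969  Neff=4.5498  idx=[4, 4, 4, 5, 5, 5, 5, 6, 6, 6, 7, 7, 8]
step 2: w=[0.0450, 0.0450, 0.0450, 0.0855, 0.0855, 0.0855, 0.0855, 0.0962, 0.0962, 0.0962, 0.0950, 0.0950, 0.0444]  mean=0.9446  Neff=12.0339  idx=[1, 3, 4, 4, 5, 6, 7, 8, 9, 9, 10, 11, 12]
step 3: w=[0.0698, 0.0894, 0.0894, 0.0894, 0.0894, 0.0894, 0.0850, 0.0850, 0.0850, 0.0850, 0.0630, 0.0630, 0.0172]  mean=0.9056  Neff=12.1993  idx=[0, 1, 2, 3, 3, 4, 5, 6, 7, 8, 9, 10, 11]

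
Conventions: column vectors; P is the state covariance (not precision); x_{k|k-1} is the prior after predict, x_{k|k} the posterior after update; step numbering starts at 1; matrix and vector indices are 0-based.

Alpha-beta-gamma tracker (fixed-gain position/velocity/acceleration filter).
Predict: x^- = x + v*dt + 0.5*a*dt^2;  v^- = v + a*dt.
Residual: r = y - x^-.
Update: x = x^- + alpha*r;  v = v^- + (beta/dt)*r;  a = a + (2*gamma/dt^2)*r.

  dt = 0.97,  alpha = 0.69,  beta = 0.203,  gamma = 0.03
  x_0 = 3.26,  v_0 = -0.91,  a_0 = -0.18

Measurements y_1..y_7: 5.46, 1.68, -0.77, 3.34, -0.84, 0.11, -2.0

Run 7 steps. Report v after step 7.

v_post = -1.0285

step 1: x_pred=2.2926  r=3.1674  x^+=4.4781  v^+=-0.4217  a^+=0.0220
step 2: x_pred=4.0794  r=-2.3994  x^+=2.4238  v^+=-0.9026  a^+=-0.1310
step 3: x_pred=1.4867  r=-2.2567  x^+=-0.0704  v^+=-1.5019  a^+=-0.2749
step 4: x_pred=-1.6566  r=4.9966  x^+=1.7910  v^+=-0.7229  a^+=0.0437
step 5: x_pred=1.1104  r=-1.9504  x^+=-0.2354  v^+=-1.0887  a^+=-0.0807
step 6: x_pred=-1.3294  r=1.4394  x^+=-0.3362  v^+=-0.8657  a^+=0.0111
step 7: x_pred=-1.1707  r=-0.8293  x^+=-1.7429  v^+=-1.0285  a^+=-0.0418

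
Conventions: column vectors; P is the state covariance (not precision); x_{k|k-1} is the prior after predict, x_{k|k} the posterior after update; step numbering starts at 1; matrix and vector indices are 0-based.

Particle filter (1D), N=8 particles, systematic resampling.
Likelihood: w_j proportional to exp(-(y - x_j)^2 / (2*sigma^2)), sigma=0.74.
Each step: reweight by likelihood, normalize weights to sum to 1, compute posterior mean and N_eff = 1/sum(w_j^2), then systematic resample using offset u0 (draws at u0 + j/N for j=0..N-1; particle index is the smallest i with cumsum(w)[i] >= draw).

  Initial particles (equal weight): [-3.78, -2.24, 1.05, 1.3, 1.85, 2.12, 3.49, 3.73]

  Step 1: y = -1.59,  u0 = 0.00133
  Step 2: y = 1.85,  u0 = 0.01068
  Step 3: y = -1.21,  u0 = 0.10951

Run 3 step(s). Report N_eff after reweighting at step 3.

step 1: w=[0.0180, 0.9787, 0.0025, 0.0007, 0.0000, 0.0000, 0.0000, 0.0000]  mean=-2.2570  Neff=1.0436  idx=[0, 1, 1, 1, 1, 1, 1, 1]
step 2: w=[0.0000, 0.1429, 0.1429, 0.1429, 0.1429, 0.1429, 0.1429, 0.1429]  mean=-2.2400  Neff=7.0000  idx=[1, 1, 2, 3, 4, 5, 6, 7]
step 3: w=[0.1250, 0.1250, 0.1250, 0.1250, 0.1250, 0.1250, 0.1250, 0.1250]  mean=-2.2400  Neff=8.0000  idx=[0, 1, 2, 3, 4, 5, 6, 7]

N_eff = 8.0000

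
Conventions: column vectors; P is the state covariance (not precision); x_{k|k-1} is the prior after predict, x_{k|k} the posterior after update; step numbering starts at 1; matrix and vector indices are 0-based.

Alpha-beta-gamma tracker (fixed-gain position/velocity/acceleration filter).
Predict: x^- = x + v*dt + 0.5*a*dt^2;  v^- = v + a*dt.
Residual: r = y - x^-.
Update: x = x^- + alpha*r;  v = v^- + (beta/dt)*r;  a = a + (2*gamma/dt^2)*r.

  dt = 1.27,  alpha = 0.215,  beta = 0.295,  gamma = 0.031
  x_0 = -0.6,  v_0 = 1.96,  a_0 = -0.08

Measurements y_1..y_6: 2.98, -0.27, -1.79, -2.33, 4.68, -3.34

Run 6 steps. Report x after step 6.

step 1: x_pred=1.8247  r=1.1553  x^+=2.0731  v^+=2.1268  a^+=-0.0356
step 2: x_pred=4.7454  r=-5.0154  x^+=3.6671  v^+=0.9166  a^+=-0.2284
step 3: x_pred=4.6469  r=-6.4369  x^+=3.2630  v^+=-0.8687  a^+=-0.4758
step 4: x_pred=1.7761  r=-4.1061  x^+=0.8933  v^+=-2.4267  a^+=-0.6337
step 5: x_pred=-2.6997  r=7.3797  x^+=-1.1130  v^+=-1.5173  a^+=-0.3500
step 6: x_pred=-3.3222  r=-0.0178  x^+=-3.3261  v^+=-1.9659  a^+=-0.3507

x_post = -3.3261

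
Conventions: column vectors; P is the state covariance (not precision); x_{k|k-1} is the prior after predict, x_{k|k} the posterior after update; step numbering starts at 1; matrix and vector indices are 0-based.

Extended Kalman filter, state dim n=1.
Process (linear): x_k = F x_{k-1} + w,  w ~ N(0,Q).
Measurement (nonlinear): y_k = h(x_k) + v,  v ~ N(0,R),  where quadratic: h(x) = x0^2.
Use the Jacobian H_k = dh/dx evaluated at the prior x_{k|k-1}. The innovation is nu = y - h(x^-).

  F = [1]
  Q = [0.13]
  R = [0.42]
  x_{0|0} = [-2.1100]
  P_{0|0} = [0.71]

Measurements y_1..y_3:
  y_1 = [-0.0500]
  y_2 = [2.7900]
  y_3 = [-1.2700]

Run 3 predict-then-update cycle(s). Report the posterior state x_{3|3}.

x_post = [-0.5902]

step 1: x^-=[-2.1100]  P^-=[0.8400]  H_jac=[-4.2200]  S=[15.3791]  K=[-0.2305]  nu=[-4.5021]  x^+=[-1.0723]  P^+=[0.0229]
step 2: x^-=[-1.0723]  P^-=[0.1529]  H_jac=[-2.1446]  S=[1.1234]  K=[-0.2920]  nu=[1.6402]  x^+=[-1.5512]  P^+=[0.0572]
step 3: x^-=[-1.5512]  P^-=[0.1872]  H_jac=[-3.1023]  S=[2.2215]  K=[-0.2614]  nu=[-3.6761]  x^+=[-0.5902]  P^+=[0.0354]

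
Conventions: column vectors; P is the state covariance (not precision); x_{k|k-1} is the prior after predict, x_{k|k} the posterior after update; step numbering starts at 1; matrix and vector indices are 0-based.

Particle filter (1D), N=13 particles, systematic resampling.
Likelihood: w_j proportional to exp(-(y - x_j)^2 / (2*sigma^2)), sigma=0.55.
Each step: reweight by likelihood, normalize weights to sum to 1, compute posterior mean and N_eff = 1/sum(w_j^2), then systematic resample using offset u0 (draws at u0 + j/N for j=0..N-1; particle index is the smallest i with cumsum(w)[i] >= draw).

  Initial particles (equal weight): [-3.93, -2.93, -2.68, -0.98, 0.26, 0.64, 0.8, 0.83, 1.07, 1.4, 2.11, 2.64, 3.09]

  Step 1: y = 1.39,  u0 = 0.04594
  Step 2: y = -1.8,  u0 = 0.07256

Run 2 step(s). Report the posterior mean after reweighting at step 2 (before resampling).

post_mean = 0.6951

step 1: w=[0.0000, 0.0000, 0.0000, 0.0000, 0.0301, 0.0980, 0.1397, 0.1479, 0.2097, 0.2483, 0.1054, 0.0188, 0.0021]  mean=1.1555  Neff=5.9173  idx=[5, 5, 6, 7, 7, 8, 8, 8, 9, 9, 9, 10, 10]
step 2: w=[0.3647, 0.3647, 0.0962, 0.0742, 0.0742, 0.0084, 0.0084, 0.0084, 0.0003, 0.0003, 0.0003, 0.0000, 0.0000]  mean=0.6951  Neff=3.4907  idx=[0, 0, 0, 0, 1, 1, 1, 1, 1, 2, 3, 4, 7]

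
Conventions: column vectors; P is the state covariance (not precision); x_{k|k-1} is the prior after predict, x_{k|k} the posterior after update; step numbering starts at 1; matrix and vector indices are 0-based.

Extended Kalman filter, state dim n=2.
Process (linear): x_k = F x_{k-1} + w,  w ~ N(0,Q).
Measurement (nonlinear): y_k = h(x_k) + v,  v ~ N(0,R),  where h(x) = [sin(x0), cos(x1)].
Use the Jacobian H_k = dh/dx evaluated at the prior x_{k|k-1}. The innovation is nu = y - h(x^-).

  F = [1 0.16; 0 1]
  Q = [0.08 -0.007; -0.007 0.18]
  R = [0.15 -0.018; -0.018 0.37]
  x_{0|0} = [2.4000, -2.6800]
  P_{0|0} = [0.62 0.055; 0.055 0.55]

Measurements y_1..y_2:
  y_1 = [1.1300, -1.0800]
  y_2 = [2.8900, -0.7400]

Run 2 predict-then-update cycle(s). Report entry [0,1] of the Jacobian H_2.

H_jac[0,1] = 0.0000

step 1: x^-=[1.9712, -2.6800]  P^-=[0.7317 0.1360; 0.1360 0.7300]  H_jac=[-0.3898 0.0000; 0.0000 0.4454]  S=[0.2612 -0.0416; -0.0416 0.5148]  K=[-1.0873 0.0298; -0.1037 0.6232]  nu=[0.2091, -0.1847]  x^+=[1.7384, -2.8168]  P^+=[0.4198 0.0687; 0.0687 0.5219]
step 2: x^-=[1.2877, -2.8168]  P^-=[0.5351 0.1452; 0.1452 0.7019]  H_jac=[0.2794 0.0000; 0.0000 0.3192]  S=[0.1918 -0.0051; -0.0051 0.4415]  K=[0.7826 0.1139; 0.2249 0.5100]  nu=[1.9298, 0.2077]  x^+=[2.8215, -2.2767]  P^+=[0.4129 0.0879; 0.0879 0.5785]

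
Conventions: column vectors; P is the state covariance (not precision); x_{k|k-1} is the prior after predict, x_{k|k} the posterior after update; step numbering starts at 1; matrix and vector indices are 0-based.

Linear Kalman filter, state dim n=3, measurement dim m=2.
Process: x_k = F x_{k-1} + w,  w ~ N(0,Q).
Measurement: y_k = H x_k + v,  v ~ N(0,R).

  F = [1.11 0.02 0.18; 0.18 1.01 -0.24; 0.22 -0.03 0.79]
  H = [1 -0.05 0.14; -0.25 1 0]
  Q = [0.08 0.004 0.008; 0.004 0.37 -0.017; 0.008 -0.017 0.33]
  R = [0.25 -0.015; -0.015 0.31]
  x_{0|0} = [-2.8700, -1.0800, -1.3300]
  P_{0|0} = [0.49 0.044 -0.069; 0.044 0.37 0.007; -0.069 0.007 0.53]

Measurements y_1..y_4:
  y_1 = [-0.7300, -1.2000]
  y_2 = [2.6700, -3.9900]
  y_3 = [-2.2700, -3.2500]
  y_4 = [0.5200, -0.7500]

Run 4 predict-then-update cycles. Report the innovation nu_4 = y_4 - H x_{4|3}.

innov = [1.5257, 2.5079]

step 1: x^-=[-3.4467, -1.2882, -1.6497]  P^-=[0.6755 0.1534 0.1384; 0.1534 0.8124 -0.1003; 0.1384 -0.1003 0.6599]  S=[0.9653 -0.0881; -0.0881 1.0879]  K=[0.7159 0.0437; 0.1684 0.7251; 0.2347 -0.1050]  nu=[2.8832, -0.7735]  x^+=[-1.4164, -1.3634, -0.8919]  P^+=[0.1842 0.0489 -0.0245; 0.0489 0.2345 -0.0422; -0.0245 -0.0422 0.5904]
step 2: x^-=[-1.7600, -1.4180, -0.9753]  P^-=[0.3182 0.0733 0.1125; 0.0733 0.6895 -0.1543; 0.1125 -0.1543 0.7004]  S=[0.6100 -0.0804; -0.0804 0.9828]  K=[0.5465 0.0383; 0.1195 0.6927; 0.3369 -0.1581]  nu=[4.4956, -3.0120]  x^+=[0.5817, -2.9674, 1.0156]  P^+=[0.1379 0.0382 0.0002; 0.0382 0.2225 -0.0540; 0.0002 -0.0540 0.5981]
step 3: x^-=[0.7692, -3.1362, 1.0193]  P^-=[0.2708 0.0435 0.1251; 0.0435 0.6759 -0.1669; 0.1251 -0.1669 0.7123]  S=[0.5695 -0.1002; -0.1002 0.9811]  K=[0.5073 0.0272; 0.0970 0.6878; 0.3807 -0.1631]  nu=[-3.3387, 0.0784]  x^+=[-0.9223, -3.4062, -0.2646]  P^+=[0.1263 0.0324 0.0122; 0.0324 0.2199 -0.0532; 0.0122 -0.0532 0.5912]
step 4: x^-=[-1.1395, -3.5428, -0.3098]  P^-=[0.2608 0.0323 0.1325; 0.0323 0.6689 -0.1655; 0.1325 -0.1655 0.7116]  S=[0.5626 -0.1088; -0.1088 0.9791]  K=[0.4979 0.0217; 0.0892 0.6849; 0.3966 -0.1588]  nu=[1.5257, 2.5079]  x^+=[-0.3255, -1.6891, -0.1030]  P^+=[0.1232 0.0301 0.0171; 0.0301 0.2185 -0.0509; 0.0171 -0.0509 0.5847]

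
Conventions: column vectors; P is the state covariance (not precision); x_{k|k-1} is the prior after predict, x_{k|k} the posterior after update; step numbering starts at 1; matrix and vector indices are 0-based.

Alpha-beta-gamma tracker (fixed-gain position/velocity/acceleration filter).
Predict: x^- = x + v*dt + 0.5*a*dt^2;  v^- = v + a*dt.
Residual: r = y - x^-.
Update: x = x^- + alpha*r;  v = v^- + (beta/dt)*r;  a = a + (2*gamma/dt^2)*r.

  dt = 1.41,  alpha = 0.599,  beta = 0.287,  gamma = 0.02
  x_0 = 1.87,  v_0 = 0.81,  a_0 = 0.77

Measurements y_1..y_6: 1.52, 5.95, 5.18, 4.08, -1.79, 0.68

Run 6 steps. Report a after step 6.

step 1: x_pred=3.7775  r=-2.2575  x^+=2.4253  v^+=1.4362  a^+=0.7246
step 2: x_pred=5.1706  r=0.7794  x^+=5.6374  v^+=2.6165  a^+=0.7403
step 3: x_pred=10.0626  r=-4.8826  x^+=7.1379  v^+=2.6664  a^+=0.6420
step 4: x_pred=11.5358  r=-7.4558  x^+=7.0698  v^+=2.0541  a^+=0.4920
step 5: x_pred=10.4551  r=-12.2451  x^+=3.1203  v^+=0.2554  a^+=0.2456
step 6: x_pred=3.7246  r=-3.0446  x^+=1.9009  v^+=-0.0180  a^+=0.1844

a_post = 0.1844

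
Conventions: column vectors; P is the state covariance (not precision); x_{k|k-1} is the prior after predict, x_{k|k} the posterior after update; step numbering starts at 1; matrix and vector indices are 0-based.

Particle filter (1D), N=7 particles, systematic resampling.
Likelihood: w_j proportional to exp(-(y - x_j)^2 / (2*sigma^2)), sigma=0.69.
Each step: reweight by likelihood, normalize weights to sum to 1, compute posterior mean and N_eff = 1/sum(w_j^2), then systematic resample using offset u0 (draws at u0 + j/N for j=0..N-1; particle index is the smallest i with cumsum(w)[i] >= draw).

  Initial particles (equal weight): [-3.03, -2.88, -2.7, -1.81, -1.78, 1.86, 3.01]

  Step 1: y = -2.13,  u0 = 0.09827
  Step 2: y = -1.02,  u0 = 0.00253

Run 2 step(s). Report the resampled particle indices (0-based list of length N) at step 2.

step 1: w=[0.1231, 0.1597, 0.2049, 0.2589, 0.2534, 0.0000, 0.0000]  mean=-2.3058  Neff=4.6755  idx=[0, 1, 2, 3, 3, 4, 4]
step 2: w=[0.0065, 0.0119, 0.0232, 0.2338, 0.2338, 0.2454, 0.2454]  mean=-1.8366  Neff=4.3385  idx=[0, 3, 4, 4, 5, 5, 6]

resampled_idx = [0, 3, 4, 4, 5, 5, 6]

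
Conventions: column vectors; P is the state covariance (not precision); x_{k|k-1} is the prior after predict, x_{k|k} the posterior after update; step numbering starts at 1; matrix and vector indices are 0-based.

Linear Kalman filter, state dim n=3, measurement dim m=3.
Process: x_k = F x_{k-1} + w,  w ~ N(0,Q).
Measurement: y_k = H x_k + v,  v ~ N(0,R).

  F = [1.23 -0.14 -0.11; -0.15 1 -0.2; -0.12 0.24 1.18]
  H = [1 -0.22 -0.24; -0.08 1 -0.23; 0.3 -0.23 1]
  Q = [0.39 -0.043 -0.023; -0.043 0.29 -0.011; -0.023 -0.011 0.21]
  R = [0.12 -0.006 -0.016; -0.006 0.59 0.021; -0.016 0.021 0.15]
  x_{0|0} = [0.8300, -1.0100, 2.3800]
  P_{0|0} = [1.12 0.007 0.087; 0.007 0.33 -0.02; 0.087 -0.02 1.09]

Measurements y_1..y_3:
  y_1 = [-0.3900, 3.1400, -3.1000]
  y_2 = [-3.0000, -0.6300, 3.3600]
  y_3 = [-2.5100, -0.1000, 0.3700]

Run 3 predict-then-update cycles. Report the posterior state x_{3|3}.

x_post = [-2.2218, 0.3318, 1.6877]

step 1: x^-=[0.9005, -1.6105, 2.4664]  P^-=[2.0775 -0.2814 -0.2074; -0.2814 0.6999 -0.2059; -0.2074 -0.2059 1.7265]  S=[2.5325 -0.4345 0.1531; -0.4345 1.5267 -0.8624; 0.1531 -0.8624 2.1096]  K=[0.8695 0.1022 0.2065; -0.0698 0.4764 -0.0141; -0.2766 0.0089 0.8351]  nu=[-1.0529, 5.3898, -6.2070]  x^+=[-0.7459, 1.1183, -2.3776]  P^+=[0.1156 0.0687 0.0003; 0.0687 0.2999 0.0574; 0.0003 0.0574 0.1430]
step 2: x^-=[-0.8125, 1.7057, -2.4477]  P^-=[0.5505 -0.0220 -0.0578; -0.0220 0.5547 0.0835; -0.0578 0.0835 0.4564]  S=[0.7699 -0.1729 0.0068; -0.1729 1.1353 -0.1353; 0.0068 -0.1353 0.6153]  K=[0.7584 0.0922 0.1946; -0.1102 0.4587 0.0197; -0.2404 0.0310 0.6919]  nu=[-2.3997, -2.9636, 6.4437]  x^+=[-1.6516, 0.7375, 2.4958]  P^+=[0.1018 0.0627 0.0029; 0.0627 0.2911 0.0625; 0.0029 0.0625 0.1218]
step 3: x^-=[-2.4092, 0.4860, 3.3203]  P^-=[0.5308 -0.0272 -0.0518; -0.0272 0.5446 0.0925; -0.0518 0.0925 0.4288]  S=[0.7484 -0.1788 0.0126; -0.1788 1.1206 -0.1192; 0.0126 -0.1192 0.5855]  K=[0.7518 0.0894 0.1962; -0.1183 0.4527 0.0248; -0.2375 0.0328 0.6813]  nu=[0.8030, -0.0151, -2.1157]  x^+=[-2.2218, 0.3318, 1.6877]  P^+=[0.1007 0.0611 0.0031; 0.0611 0.2877 0.0630; 0.0031 0.0630 0.1202]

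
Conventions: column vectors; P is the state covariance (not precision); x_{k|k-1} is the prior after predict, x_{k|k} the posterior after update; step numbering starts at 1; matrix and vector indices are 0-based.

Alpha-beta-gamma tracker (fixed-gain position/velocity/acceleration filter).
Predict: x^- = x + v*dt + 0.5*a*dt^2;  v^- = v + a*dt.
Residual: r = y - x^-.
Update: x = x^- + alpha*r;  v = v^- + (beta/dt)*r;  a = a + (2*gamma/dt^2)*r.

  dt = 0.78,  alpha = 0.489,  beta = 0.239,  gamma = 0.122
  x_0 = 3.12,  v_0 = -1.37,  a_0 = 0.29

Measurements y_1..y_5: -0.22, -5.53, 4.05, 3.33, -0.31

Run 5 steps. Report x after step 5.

step 1: x_pred=2.1396  r=-2.3596  x^+=0.9858  v^+=-1.8668  a^+=-0.6563
step 2: x_pred=-0.6700  r=-4.8600  x^+=-3.0465  v^+=-3.8679  a^+=-2.6054
step 3: x_pred=-6.8561  r=10.9061  x^+=-1.5230  v^+=-2.5584  a^+=1.7685
step 4: x_pred=-2.9806  r=6.3106  x^+=0.1053  v^+=0.7546  a^+=4.2993
step 5: x_pred=2.0018  r=-2.3118  x^+=0.8713  v^+=3.3998  a^+=3.3722

x_post = 0.8713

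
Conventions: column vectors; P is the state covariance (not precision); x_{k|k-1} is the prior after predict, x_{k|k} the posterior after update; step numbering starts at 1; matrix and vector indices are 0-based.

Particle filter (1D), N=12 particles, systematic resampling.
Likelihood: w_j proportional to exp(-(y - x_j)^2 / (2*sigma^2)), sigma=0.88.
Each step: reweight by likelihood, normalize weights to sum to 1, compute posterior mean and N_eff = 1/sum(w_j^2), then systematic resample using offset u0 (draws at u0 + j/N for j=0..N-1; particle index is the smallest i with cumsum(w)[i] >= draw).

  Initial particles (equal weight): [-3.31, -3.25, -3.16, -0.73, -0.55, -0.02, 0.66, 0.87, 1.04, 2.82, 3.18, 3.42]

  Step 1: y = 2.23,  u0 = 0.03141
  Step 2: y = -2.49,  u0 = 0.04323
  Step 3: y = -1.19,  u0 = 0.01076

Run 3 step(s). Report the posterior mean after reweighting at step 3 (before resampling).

post_mean = 0.7414

step 1: w=[0.0000, 0.0000, 0.0000, 0.0013, 0.0025, 0.0140, 0.0750, 0.1116, 0.1477, 0.2943, 0.2058, 0.1477]  mean=2.2872  Neff=5.2382  idx=[6, 7, 7, 8, 9, 9, 9, 9, 10, 10, 11, 11]
step 2: w=[0.4947, 0.2046, 0.2046, 0.0961, 0.0000, 0.0000, 0.0000, 0.0000, 0.0000, 0.0000, 0.0000, 0.0000]  mean=0.7825  Neff=2.9615  idx=[0, 0, 0, 0, 0, 0, 1, 1, 2, 2, 2, 3]
step 3: w=[0.1074, 0.1074, 0.1074, 0.1074, 0.1074, 0.1074, 0.0632, 0.0632, 0.0632, 0.0632, 0.0632, 0.0395]  mean=0.7414  Neff=11.0181  idx=[0, 0, 1, 2, 3, 3, 4, 5, 6, 7, 9, 10]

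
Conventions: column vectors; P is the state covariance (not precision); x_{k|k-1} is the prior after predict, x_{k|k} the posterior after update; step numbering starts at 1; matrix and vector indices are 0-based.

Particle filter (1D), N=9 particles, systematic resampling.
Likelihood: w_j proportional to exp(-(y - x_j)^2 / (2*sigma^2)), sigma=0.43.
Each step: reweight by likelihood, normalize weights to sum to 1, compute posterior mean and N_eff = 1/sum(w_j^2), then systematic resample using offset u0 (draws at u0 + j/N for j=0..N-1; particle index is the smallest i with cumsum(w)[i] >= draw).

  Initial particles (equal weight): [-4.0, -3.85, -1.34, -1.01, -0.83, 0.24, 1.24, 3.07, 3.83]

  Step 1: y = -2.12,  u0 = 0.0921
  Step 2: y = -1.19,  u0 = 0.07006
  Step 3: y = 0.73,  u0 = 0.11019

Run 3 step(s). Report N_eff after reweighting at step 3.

N_eff = 1.4956

step 1: w=[0.0003, 0.0013, 0.8034, 0.1488, 0.0463, 0.0000, 0.0000, 0.0000, 0.0000]  mean=-1.2713  Neff=1.4931  idx=[2, 2, 2, 2, 2, 2, 2, 3, 4]
step 2: w=[0.1147, 0.1147, 0.1147, 0.1147, 0.1147, 0.1147, 0.1147, 0.1116, 0.0858]  mean=-1.2594  Neff=8.9415  idx=[0, 1, 2, 3, 4, 5, 6, 7, 8]
step 3: w=[0.0054, 0.0054, 0.0054, 0.0054, 0.0054, 0.0054, 0.0054, 0.1608, 0.8016]  mean=-0.8781  Neff=1.4956  idx=[7, 8, 8, 8, 8, 8, 8, 8, 8]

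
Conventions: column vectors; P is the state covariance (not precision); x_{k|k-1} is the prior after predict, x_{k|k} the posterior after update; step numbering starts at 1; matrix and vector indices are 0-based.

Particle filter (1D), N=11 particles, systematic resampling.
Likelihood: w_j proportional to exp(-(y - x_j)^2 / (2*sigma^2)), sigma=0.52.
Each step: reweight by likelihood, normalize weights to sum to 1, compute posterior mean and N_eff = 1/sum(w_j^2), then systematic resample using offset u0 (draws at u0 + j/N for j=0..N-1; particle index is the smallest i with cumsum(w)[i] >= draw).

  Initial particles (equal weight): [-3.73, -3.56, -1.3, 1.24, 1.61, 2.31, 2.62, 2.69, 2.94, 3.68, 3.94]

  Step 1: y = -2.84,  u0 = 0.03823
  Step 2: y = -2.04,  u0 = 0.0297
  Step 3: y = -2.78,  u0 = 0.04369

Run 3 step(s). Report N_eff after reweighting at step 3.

step 1: w=[0.3686, 0.6115, 0.0199, 0.0000, 0.0000, 0.0000, 0.0000, 0.0000, 0.0000, 0.0000, 0.0000]  mean=-3.5778  Neff=1.9600  idx=[0, 0, 0, 0, 1, 1, 1, 1, 1, 1, 1]
step 2: w=[0.0431, 0.0431, 0.0431, 0.0431, 0.1182, 0.1182, 0.1182, 0.1182, 0.1182, 0.1182, 0.1182]  mean=-3.5893  Neff=9.4989  idx=[0, 2, 4, 5, 5, 6, 7, 8, 8, 9, 10]
step 3: w=[0.0571, 0.0571, 0.0984, 0.0984, 0.0984, 0.0984, 0.0984, 0.0984, 0.0984, 0.0984, 0.0984]  mean=-3.5794  Neff=10.6726  idx=[0, 2, 3, 4, 4, 5, 6, 7, 8, 9, 10]

N_eff = 10.6726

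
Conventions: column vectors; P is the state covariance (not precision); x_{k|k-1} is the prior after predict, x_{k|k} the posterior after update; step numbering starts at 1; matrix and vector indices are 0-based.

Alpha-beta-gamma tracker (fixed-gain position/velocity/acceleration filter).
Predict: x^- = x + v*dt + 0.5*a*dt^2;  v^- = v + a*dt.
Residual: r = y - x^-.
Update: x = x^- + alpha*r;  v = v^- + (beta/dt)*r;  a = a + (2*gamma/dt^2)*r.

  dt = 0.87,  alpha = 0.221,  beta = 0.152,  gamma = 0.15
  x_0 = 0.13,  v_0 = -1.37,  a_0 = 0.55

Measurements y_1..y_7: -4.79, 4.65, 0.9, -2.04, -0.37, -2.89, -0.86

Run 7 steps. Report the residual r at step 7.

resid = -6.7973

step 1: x_pred=-0.8538  r=-3.9362  x^+=-1.7237  v^+=-1.5792  a^+=-1.0101
step 2: x_pred=-3.4799  r=8.1299  x^+=-1.6832  v^+=-1.0376  a^+=2.2122
step 3: x_pred=-1.7487  r=2.6487  x^+=-1.1634  v^+=1.3497  a^+=3.2620
step 4: x_pred=1.2454  r=-3.2854  x^+=0.5193  v^+=3.6136  a^+=1.9598
step 5: x_pred=4.4049  r=-4.7749  x^+=3.3496  v^+=4.4844  a^+=0.0673
step 6: x_pred=7.2765  r=-10.1665  x^+=5.0297  v^+=2.7668  a^+=-3.9623
step 7: x_pred=5.9373  r=-6.7973  x^+=4.4351  v^+=-1.8680  a^+=-6.6564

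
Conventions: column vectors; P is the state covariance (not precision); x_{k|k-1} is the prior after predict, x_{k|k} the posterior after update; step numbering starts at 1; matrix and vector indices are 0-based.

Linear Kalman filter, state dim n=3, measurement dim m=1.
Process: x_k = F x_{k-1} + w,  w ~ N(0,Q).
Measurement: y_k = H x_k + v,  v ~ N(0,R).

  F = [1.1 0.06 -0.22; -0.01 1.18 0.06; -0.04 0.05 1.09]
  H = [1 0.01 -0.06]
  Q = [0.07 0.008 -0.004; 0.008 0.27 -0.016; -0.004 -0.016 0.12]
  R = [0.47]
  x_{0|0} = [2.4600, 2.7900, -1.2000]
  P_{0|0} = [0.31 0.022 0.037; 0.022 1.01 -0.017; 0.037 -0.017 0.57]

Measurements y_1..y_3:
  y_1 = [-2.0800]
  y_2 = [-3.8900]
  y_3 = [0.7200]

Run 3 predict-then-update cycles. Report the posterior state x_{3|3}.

x_post = [-0.5040, 3.0991, 0.3700]

step 1: x^-=[3.1374, 3.1956, -1.2669]  P^-=[0.4618 0.1040 -0.1064; 0.1040 1.6754 0.0575; -0.1064 0.0575 0.7951]  S=[0.9496]  K=[0.4941; 0.1235; -0.1617]  nu=[-5.3254]  x^+=[0.5061, 2.5378, -0.4060]  P^+=[0.2299 0.0460 -0.0305; 0.0460 1.6609 0.0765; -0.0305 0.0765 0.7703]
step 2: x^-=[0.7983, 2.9652, -0.3359]  P^-=[0.4103 0.1510 -0.2241; 0.1510 2.5953 0.2293; -0.2241 0.2293 1.0505]  S=[0.9140]  K=[0.4653; 0.1785; -0.3117]  nu=[-4.7381]  x^+=[-1.4063, 2.1194, 1.1408]  P^+=[0.2124 0.0750 -0.0916; 0.0750 2.5662 0.2801; -0.0916 0.2801 0.9617]
step 3: x^-=[-1.6707, 2.5834, 1.4057]  P^-=[0.4297 0.1941 -0.3277; 0.1941 3.8846 0.5572; -0.3277 0.5572 1.3076]  S=[0.9473]  K=[0.4764; 0.2106; -0.4229]  nu=[2.4492]  x^+=[-0.5040, 3.0991, 0.3700]  P^+=[0.2147 0.0990 -0.1369; 0.0990 3.8426 0.6415; -0.1369 0.6415 1.1382]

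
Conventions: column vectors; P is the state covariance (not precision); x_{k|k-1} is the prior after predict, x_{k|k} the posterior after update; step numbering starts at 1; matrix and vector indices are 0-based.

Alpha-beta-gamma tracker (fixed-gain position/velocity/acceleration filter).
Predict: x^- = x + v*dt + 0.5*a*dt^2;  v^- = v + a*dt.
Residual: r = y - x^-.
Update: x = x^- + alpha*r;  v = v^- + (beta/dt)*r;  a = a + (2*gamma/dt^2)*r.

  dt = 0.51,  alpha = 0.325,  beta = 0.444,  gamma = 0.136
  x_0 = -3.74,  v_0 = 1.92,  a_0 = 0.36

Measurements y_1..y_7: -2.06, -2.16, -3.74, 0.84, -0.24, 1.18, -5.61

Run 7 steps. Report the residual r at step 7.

step 1: x_pred=-2.7140  r=0.6540  x^+=-2.5014  v^+=2.6729  a^+=1.0439
step 2: x_pred=-1.0025  r=-1.1575  x^+=-1.3787  v^+=2.1976  a^+=-0.1666
step 3: x_pred=-0.2796  r=-3.4604  x^+=-1.4042  v^+=-0.9000  a^+=-3.7854
step 4: x_pred=-2.3555  r=3.1955  x^+=-1.3169  v^+=-0.0486  a^+=-0.4437
step 5: x_pred=-1.3994  r=1.1594  x^+=-1.0226  v^+=0.7345  a^+=0.7688
step 6: x_pred=-0.5480  r=1.7280  x^+=0.0136  v^+=2.6310  a^+=2.5758
step 7: x_pred=1.6904  r=-7.3004  x^+=-0.6822  v^+=-2.4110  a^+=-5.0585

resid = -7.3004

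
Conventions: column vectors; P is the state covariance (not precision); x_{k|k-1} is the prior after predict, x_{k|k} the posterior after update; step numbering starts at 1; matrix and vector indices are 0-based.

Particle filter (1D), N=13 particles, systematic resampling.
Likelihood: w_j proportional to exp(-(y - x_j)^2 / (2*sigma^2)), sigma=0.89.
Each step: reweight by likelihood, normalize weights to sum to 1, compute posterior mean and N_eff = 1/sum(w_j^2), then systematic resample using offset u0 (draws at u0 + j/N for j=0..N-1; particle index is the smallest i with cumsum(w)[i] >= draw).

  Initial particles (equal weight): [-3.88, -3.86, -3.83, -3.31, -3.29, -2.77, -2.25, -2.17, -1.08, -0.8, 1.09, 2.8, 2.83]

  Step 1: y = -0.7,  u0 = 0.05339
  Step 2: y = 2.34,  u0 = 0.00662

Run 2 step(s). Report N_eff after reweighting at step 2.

step 1: w=[0.0006, 0.0007, 0.0008, 0.0052, 0.0055, 0.0256, 0.0839, 0.0977, 0.3490, 0.3800, 0.0506, 0.0002, 0.0001]  mean=-1.1403  Neff=3.4957  idx=[6, 7, 7, 8, 8, 8, 8, 9, 9, 9, 9, 9, 10]
step 2: w=[0.0000, 0.0000, 0.0000, 0.0016, 0.0016, 0.0016, 0.0016, 0.0051, 0.0051, 0.0051, 0.0051, 0.0051, 0.9678]  mean=1.0273  Neff=1.0675  idx=[7, 12, 12, 12, 12, 12, 12, 12, 12, 12, 12, 12, 12]

N_eff = 1.0675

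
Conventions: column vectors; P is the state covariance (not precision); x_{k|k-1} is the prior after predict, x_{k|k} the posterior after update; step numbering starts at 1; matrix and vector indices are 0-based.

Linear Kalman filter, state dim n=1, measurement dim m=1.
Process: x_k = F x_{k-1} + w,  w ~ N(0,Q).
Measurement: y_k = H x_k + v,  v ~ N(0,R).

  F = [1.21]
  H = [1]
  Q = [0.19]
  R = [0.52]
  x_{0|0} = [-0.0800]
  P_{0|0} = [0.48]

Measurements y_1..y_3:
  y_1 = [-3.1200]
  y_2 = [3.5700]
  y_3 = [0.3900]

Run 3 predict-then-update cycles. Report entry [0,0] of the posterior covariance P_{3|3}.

P_post[0,0] = 0.2826

step 1: x^-=[-0.0968]  P^-=[0.8928]  S=[1.4128]  K=[0.6319]  nu=[-3.0232]  x^+=[-2.0072]  P^+=[0.3286]
step 2: x^-=[-2.4288]  P^-=[0.6711]  S=[1.1911]  K=[0.5634]  nu=[5.9988]  x^+=[0.9511]  P^+=[0.2930]
step 3: x^-=[1.1509]  P^-=[0.6190]  S=[1.1390]  K=[0.5434]  nu=[-0.7609]  x^+=[0.7374]  P^+=[0.2826]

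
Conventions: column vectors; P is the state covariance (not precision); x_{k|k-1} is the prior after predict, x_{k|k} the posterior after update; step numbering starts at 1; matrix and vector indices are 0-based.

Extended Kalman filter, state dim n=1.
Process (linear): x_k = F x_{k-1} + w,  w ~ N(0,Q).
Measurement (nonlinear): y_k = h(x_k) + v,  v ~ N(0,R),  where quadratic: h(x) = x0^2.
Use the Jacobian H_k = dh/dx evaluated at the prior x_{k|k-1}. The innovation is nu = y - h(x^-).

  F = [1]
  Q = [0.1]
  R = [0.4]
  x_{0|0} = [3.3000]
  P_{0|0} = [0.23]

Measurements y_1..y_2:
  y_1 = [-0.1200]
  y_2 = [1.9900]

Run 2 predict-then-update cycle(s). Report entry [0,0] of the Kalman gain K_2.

K[0,0] = 0.2248

step 1: x^-=[3.3000]  P^-=[0.3300]  H_jac=[6.6000]  S=[14.7748]  K=[0.1474]  nu=[-11.0100]  x^+=[1.6770]  P^+=[0.0089]
step 2: x^-=[1.6770]  P^-=[0.1089]  H_jac=[3.3540]  S=[1.6254]  K=[0.2248]  nu=[-0.8223]  x^+=[1.4922]  P^+=[0.0268]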